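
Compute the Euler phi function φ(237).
156

237 = 3 × 79
φ(n) = n × ∏(1 - 1/p) for each prime p dividing n
φ(237) = 237 × (1 - 1/3) × (1 - 1/79) = 156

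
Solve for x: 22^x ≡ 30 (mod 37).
26

Baby-step giant-step with step n = ⌈√37⌉ = 7.
Baby steps 22^j mod 37 (j:value) for j=0..6: 0:1, 1:22, 2:3, 3:29, 4:9, 5:13, 6:27.
Giant-step multiplier: 22^(-7) ≡ 22^(36-7) = 22^29 ≡ 19 (mod 37).
Giant steps γ_i = 30·19^i mod 37: γ_0=30, γ_1=15, γ_2=26, γ_3=13 (in table at j=5).
x = i·n + j = 3·7 + 5 = 26.
Check: 22^26 ≡ 30 (mod 37).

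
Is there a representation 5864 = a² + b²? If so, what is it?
50² + 58² (a=50, b=58)

Factorization: 5864 = 2^3 × 733
By Fermat: n is sum of two squares iff every prime p ≡ 3 (mod 4) appears to even power.
All primes ≡ 3 (mod 4) appear to even power.
Search a = 0, 1, 2, … for 5864 - a² a perfect square: first hit at a = 50: 5864 - 2500 = 3364 = 58².
5864 = 50² + 58² = 2500 + 3364 ✓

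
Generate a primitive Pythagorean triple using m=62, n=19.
(3483, 2356, 4205)

Euclid's formula: a = m² - n², b = 2mn, c = m² + n²
m = 62, n = 19
a = 62² - 19² = 3844 - 361 = 3483
b = 2 × 62 × 19 = 2356
c = 62² + 19² = 3844 + 361 = 4205
Verification: 3483² + 2356² = 12131289 + 5550736 = 17682025 = 4205² ✓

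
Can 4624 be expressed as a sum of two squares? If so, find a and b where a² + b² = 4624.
0² + 68² (a=0, b=68)

Factorization: 4624 = 2^4 × 17^2
By Fermat: n is sum of two squares iff every prime p ≡ 3 (mod 4) appears to even power.
All primes ≡ 3 (mod 4) appear to even power.
Search a = 0, 1, 2, … for 4624 - a² a perfect square: first hit at a = 0: 4624 - 0 = 4624 = 68².
4624 = 0² + 68² = 0 + 4624 ✓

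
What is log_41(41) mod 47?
1

Baby-step giant-step with step n = ⌈√47⌉ = 7.
Baby steps 41^j mod 47 (j:value) for j=0..6: 0:1, 1:41, 2:36, 3:19, 4:27, 5:26, 6:32.
h = 41 is already in the table at j=1, so x = 1.
Check: 41^1 ≡ 41 (mod 47).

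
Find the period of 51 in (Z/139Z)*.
69

139 is prime, so ord(51) divides φ(139) = 138.
Divisors of 138: 1, 2, 3, 6, 23, 46, 69, 138.
Repeated squaring: 51^1 ≡ 51, 51^2 ≡ 99, 51^4 ≡ 71, 51^8 ≡ 37, 51^16 ≡ 118, 51^32 ≡ 24, 51^64 ≡ 20, 51^128 ≡ 122 (mod 139).
Test 51^d mod 139 for each divisor d in increasing order:
51^1 ≡ 51
51^2 ≡ 99
51^3 = 51^2·51^1 ≡ 45
51^6 = 51^4·51^2 ≡ 79
51^23 = 51^16·51^4·51^2·51^1 ≡ 42
51^46 = 51^32·51^8·51^4·51^2 ≡ 96
51^69 = 51^64·51^4·51^1 ≡ 1  ← first divisor giving 1
The order is 69.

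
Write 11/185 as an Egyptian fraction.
1/17 + 1/1573 + 1/4947085

Greedy algorithm:
11/185: ceiling(185/11) = 17, use 1/17
2/3145: ceiling(3145/2) = 1573, use 1/1573
1/4947085: ceiling(4947085/1) = 4947085, use 1/4947085
Result: 11/185 = 1/17 + 1/1573 + 1/4947085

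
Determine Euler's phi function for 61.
60

61 = 61
φ(n) = n × ∏(1 - 1/p) for each prime p dividing n
φ(61) = 61 × (1 - 1/61) = 60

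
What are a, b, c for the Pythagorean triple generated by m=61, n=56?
(585, 6832, 6857)

Euclid's formula: a = m² - n², b = 2mn, c = m² + n²
m = 61, n = 56
a = 61² - 56² = 3721 - 3136 = 585
b = 2 × 61 × 56 = 6832
c = 61² + 56² = 3721 + 3136 = 6857
Verification: 585² + 6832² = 342225 + 46676224 = 47018449 = 6857² ✓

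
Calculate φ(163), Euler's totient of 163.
162

163 = 163
φ(n) = n × ∏(1 - 1/p) for each prime p dividing n
φ(163) = 163 × (1 - 1/163) = 162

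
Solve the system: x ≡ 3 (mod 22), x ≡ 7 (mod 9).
25

Using Chinese Remainder Theorem:
M = 22 × 9 = 198
M1 = 9, M2 = 22
y1 = 9^(-1) mod 22 = 5
y2 = 22^(-1) mod 9 = 7
x = (3×9×5 + 7×22×7) mod 198 = 25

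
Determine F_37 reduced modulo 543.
290

Matrix identity: Q^n = [[F_(n+1), F_n], [F_n, F_(n-1)]] with Q = [[1,1],[1,0]].
n = 37 = 100101₂. Square-and-multiply, entries mod 543:
Q^1 = [[1,1],[1,0]]
Q^2 = (Q^1)² = [[2,1],[1,1]]
Q^4 = (Q^2)² = [[5,3],[3,2]]
Q^9 = (Q^4)²·Q = [[55,34],[34,21]]
Q^18 = (Q^9)² = [[380,412],[412,511]]
Q^37 = (Q^18)²·Q = [[314,290],[290,24]]
F_37 mod 543 = Q^37[0][1] = 290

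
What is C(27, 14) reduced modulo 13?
2

Using Lucas' theorem:
Write n=27 and k=14 in base 13:
n in base 13: [2, 1]
k in base 13: [1, 1]
C(27,14) mod 13 = ∏ C(n_i, k_i) mod 13
Digit binomials (mod 13): C(2,1) = 2; C(1,1) = 1
Product: 2 × 1 = 2 ≡ 2 (mod 13)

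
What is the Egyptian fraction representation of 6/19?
1/4 + 1/16 + 1/304

Greedy algorithm:
6/19: ceiling(19/6) = 4, use 1/4
5/76: ceiling(76/5) = 16, use 1/16
1/304: ceiling(304/1) = 304, use 1/304
Result: 6/19 = 1/4 + 1/16 + 1/304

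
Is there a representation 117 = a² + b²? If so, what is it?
6² + 9² (a=6, b=9)

Factorization: 117 = 3^2 × 13
By Fermat: n is sum of two squares iff every prime p ≡ 3 (mod 4) appears to even power.
All primes ≡ 3 (mod 4) appear to even power.
Search a = 0, 1, 2, … for 117 - a² a perfect square: first hit at a = 6: 117 - 36 = 81 = 9².
117 = 6² + 9² = 36 + 81 ✓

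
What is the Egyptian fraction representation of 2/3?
1/2 + 1/6

Greedy algorithm:
2/3: ceiling(3/2) = 2, use 1/2
1/6: ceiling(6/1) = 6, use 1/6
Result: 2/3 = 1/2 + 1/6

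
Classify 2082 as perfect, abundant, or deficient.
abundant

Proper divisors of 2082: sum = 1 + 2 + 3 + 6 + 347 + 694 + 1041 = 2094
Since 2094 > 2082, 2082 is abundant.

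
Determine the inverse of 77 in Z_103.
99

gcd(77, 103) = 1, so the inverse exists.
Extended Euclidean algorithm on (103, 77):
103 = 1 × 77 + 26  ⟹  26 = (1)·103 + (-1)·77
77 = 2 × 26 + 25  ⟹  25 = (-2)·103 + (3)·77
26 = 1 × 25 + 1  ⟹  1 = (3)·103 + (-4)·77
So (-4)·77 ≡ 1 (mod 103), i.e. 77^(-1) ≡ -4 ≡ 99 (mod 103).
Check: 77 × 99 = 7623 ≡ 1 (mod 103)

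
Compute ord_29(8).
28

29 is prime, so ord(8) divides φ(29) = 28.
Divisors of 28: 1, 2, 4, 7, 14, 28.
Repeated squaring: 8^1 ≡ 8, 8^2 ≡ 6, 8^4 ≡ 7, 8^8 ≡ 20, 8^16 ≡ 23 (mod 29).
Test 8^d mod 29 for each divisor d in increasing order:
8^1 ≡ 8
8^2 ≡ 6
8^4 ≡ 7
8^7 = 8^4·8^2·8^1 ≡ 17
8^14 = 8^8·8^4·8^2 ≡ 28
8^28 = 8^16·8^8·8^4 ≡ 1  ← first divisor giving 1
The order is 28.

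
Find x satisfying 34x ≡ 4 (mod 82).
x ≡ 17 (mod 41)

gcd(34, 82) = 2, which divides 4, so solutions exist.
Divide through by 2: 17x ≡ 2 (mod 41).
Find 17^(-1) mod 41 by the extended Euclidean algorithm:
41 = 2 × 17 + 7  ⟹  7 = (1)·41 + (-2)·17
17 = 2 × 7 + 3  ⟹  3 = (-2)·41 + (5)·17
7 = 2 × 3 + 1  ⟹  1 = (5)·41 + (-12)·17
So (-12)·17 ≡ 1 (mod 41), i.e. 17^(-1) ≡ -12 ≡ 29 (mod 41).
x ≡ 29 × 2 = 58 ≡ 17 (mod 41).
Check: 34 × 17 = 578 ≡ 4 (mod 82).
x ≡ 17 (mod 41), giving 2 solutions mod 82.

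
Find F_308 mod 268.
5

Matrix identity: Q^n = [[F_(n+1), F_n], [F_n, F_(n-1)]] with Q = [[1,1],[1,0]].
n = 308 = 100110100₂. Square-and-multiply, entries mod 268:
Q^1 = [[1,1],[1,0]]
Q^2 = (Q^1)² = [[2,1],[1,1]]
Q^4 = (Q^2)² = [[5,3],[3,2]]
Q^9 = (Q^4)²·Q = [[55,34],[34,21]]
Q^19 = (Q^9)²·Q = [[65,161],[161,172]]
Q^38 = (Q^19)² = [[130,101],[101,29]]
Q^77 = (Q^38)²·Q = [[12,33],[33,247]]
Q^154 = (Q^77)² = [[161,239],[239,190]]
Q^308 = (Q^154)² = [[230,5],[5,225]]
F_308 mod 268 = Q^308[0][1] = 5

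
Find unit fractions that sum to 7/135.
1/20 + 1/540

Greedy algorithm:
7/135: ceiling(135/7) = 20, use 1/20
1/540: ceiling(540/1) = 540, use 1/540
Result: 7/135 = 1/20 + 1/540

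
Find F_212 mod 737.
716

Matrix identity: Q^n = [[F_(n+1), F_n], [F_n, F_(n-1)]] with Q = [[1,1],[1,0]].
n = 212 = 11010100₂. Square-and-multiply, entries mod 737:
Q^1 = [[1,1],[1,0]]
Q^3 = (Q^1)²·Q = [[3,2],[2,1]]
Q^6 = (Q^3)² = [[13,8],[8,5]]
Q^13 = (Q^6)²·Q = [[377,233],[233,144]]
Q^26 = (Q^13)² = [[376,525],[525,588]]
Q^53 = (Q^26)²·Q = [[377,596],[596,518]]
Q^106 = (Q^53)² = [[607,569],[569,38]]
Q^212 = (Q^106)² = [[167,716],[716,188]]
F_212 mod 737 = Q^212[0][1] = 716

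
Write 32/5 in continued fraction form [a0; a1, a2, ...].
[6; 2, 2]

Euclidean algorithm steps:
32 = 6 × 5 + 2
5 = 2 × 2 + 1
2 = 2 × 1 + 0
Continued fraction: [6; 2, 2]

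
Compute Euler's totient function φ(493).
448

493 = 17 × 29
φ(n) = n × ∏(1 - 1/p) for each prime p dividing n
φ(493) = 493 × (1 - 1/17) × (1 - 1/29) = 448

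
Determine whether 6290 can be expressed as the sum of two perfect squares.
7² + 79² (a=7, b=79)

Factorization: 6290 = 2 × 5 × 17 × 37
By Fermat: n is sum of two squares iff every prime p ≡ 3 (mod 4) appears to even power.
All primes ≡ 3 (mod 4) appear to even power.
Search a = 0, 1, 2, … for 6290 - a² a perfect square: first hit at a = 7: 6290 - 49 = 6241 = 79².
6290 = 7² + 79² = 49 + 6241 ✓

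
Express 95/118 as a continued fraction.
[0; 1, 4, 7, 1, 2]

Euclidean algorithm steps:
95 = 0 × 118 + 95
118 = 1 × 95 + 23
95 = 4 × 23 + 3
23 = 7 × 3 + 2
3 = 1 × 2 + 1
2 = 2 × 1 + 0
Continued fraction: [0; 1, 4, 7, 1, 2]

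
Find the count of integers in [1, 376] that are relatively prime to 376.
184

376 = 2^3 × 47
φ(n) = n × ∏(1 - 1/p) for each prime p dividing n
φ(376) = 376 × (1 - 1/2) × (1 - 1/47) = 184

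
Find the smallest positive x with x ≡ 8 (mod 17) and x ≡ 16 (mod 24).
280

Using Chinese Remainder Theorem:
M = 17 × 24 = 408
M1 = 24, M2 = 17
y1 = 24^(-1) mod 17 = 5
y2 = 17^(-1) mod 24 = 17
x = (8×24×5 + 16×17×17) mod 408 = 280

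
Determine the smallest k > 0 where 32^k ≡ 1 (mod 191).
19

191 is prime, so ord(32) divides φ(191) = 190.
Divisors of 190: 1, 2, 5, 10, 19, 38, 95, 190.
Repeated squaring: 32^1 ≡ 32, 32^2 ≡ 69, 32^4 ≡ 177, 32^8 ≡ 5, 32^16 ≡ 25, 32^32 ≡ 52, 32^64 ≡ 30, 32^128 ≡ 136 (mod 191).
Test 32^d mod 191 for each divisor d in increasing order:
32^1 ≡ 32
32^2 ≡ 69
32^5 = 32^4·32^1 ≡ 125
32^10 = 32^8·32^2 ≡ 154
32^19 = 32^16·32^2·32^1 ≡ 1  ← first divisor giving 1
The order is 19.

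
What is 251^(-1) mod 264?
203

gcd(251, 264) = 1, so the inverse exists.
Extended Euclidean algorithm on (264, 251):
264 = 1 × 251 + 13  ⟹  13 = (1)·264 + (-1)·251
251 = 19 × 13 + 4  ⟹  4 = (-19)·264 + (20)·251
13 = 3 × 4 + 1  ⟹  1 = (58)·264 + (-61)·251
So (-61)·251 ≡ 1 (mod 264), i.e. 251^(-1) ≡ -61 ≡ 203 (mod 264).
Check: 251 × 203 = 50953 ≡ 1 (mod 264)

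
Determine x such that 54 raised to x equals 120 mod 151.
31

Baby-step giant-step with step n = ⌈√151⌉ = 13.
Baby steps 54^j mod 151 (j:value) for j=0..12: 0:1, 1:54, 2:47, 3:122, 4:95, 5:147, 6:86, 7:114, 8:116, 9:73, 10:16, 11:109, 12:148.
Giant-step multiplier: 54^(-13) ≡ 54^(150-13) = 54^137 ≡ 96 (mod 151).
Giant steps γ_i = 120·96^i mod 151: γ_0=120, γ_1=44, γ_2=147 (in table at j=5).
x = i·n + j = 2·13 + 5 = 31.
Check: 54^31 ≡ 120 (mod 151).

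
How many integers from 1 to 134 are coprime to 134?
66

134 = 2 × 67
φ(n) = n × ∏(1 - 1/p) for each prime p dividing n
φ(134) = 134 × (1 - 1/2) × (1 - 1/67) = 66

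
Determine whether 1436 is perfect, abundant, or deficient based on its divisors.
deficient

Proper divisors of 1436: sum = 1 + 2 + 4 + 359 + 718 = 1084
Since 1084 < 1436, 1436 is deficient.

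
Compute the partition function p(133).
7346629512

p(n) counts ways to write n as a sum of positive integers (order ignored).
Euler's pentagonal recurrence: p(k) = p(k-1) + p(k-2) - p(k-5) - p(k-7) + p(k-12) + p(k-15) - ... (offsets j(3j∓1)/2, signs ++--, p(0)=1, p(<0)=0).
DP table for k = 0..132: p(0)=1, p(1)=1, p(2)=2, p(3)=3, p(4)=5, p(5)=7, p(6)=11, p(7)=15, p(8)=22, p(9)=30, p(10)=42, p(11)=56, p(12)=77, p(13)=101, p(14)=135, p(15)=176, p(16)=231, p(17)=297, p(18)=385, p(19)=490, p(20)=627, p(21)=792, p(22)=1002, p(23)=1255, p(24)=1575, p(25)=1958, p(26)=2436, p(27)=3010, p(28)=3718, p(29)=4565, p(30)=5604, p(31)=6842, p(32)=8349, p(33)=10143, p(34)=12310, p(35)=14883, p(36)=17977, p(37)=21637, p(38)=26015, p(39)=31185, p(40)=37338, p(41)=44583, p(42)=53174, p(43)=63261, p(44)=75175, p(45)=89134, p(46)=105558, p(47)=124754, p(48)=147273, p(49)=173525, p(50)=204226, p(51)=239943, p(52)=281589, p(53)=329931, p(54)=386155, p(55)=451276, p(56)=526823, p(57)=614154, p(58)=715220, p(59)=831820, p(60)=966467, p(61)=1121505, p(62)=1300156, p(63)=1505499, p(64)=1741630, p(65)=2012558, p(66)=2323520, p(67)=2679689, p(68)=3087735, p(69)=3554345, p(70)=4087968, p(71)=4697205, p(72)=5392783, p(73)=6185689, p(74)=7089500, p(75)=8118264, p(76)=9289091, p(77)=10619863, p(78)=12132164, p(79)=13848650, p(80)=15796476, p(81)=18004327, p(82)=20506255, p(83)=23338469, p(84)=26543660, p(85)=30167357, p(86)=34262962, p(87)=38887673, p(88)=44108109, p(89)=49995925, p(90)=56634173, p(91)=64112359, p(92)=72533807, p(93)=82010177, p(94)=92669720, p(95)=104651419, p(96)=118114304, p(97)=133230930, p(98)=150198136, p(99)=169229875, p(100)=190569292, p(101)=214481126, p(102)=241265379, p(103)=271248950, p(104)=304801365, p(105)=342325709, p(106)=384276336, p(107)=431149389, p(108)=483502844, p(109)=541946240, p(110)=607163746, p(111)=679903203, p(112)=761002156, p(113)=851376628, p(114)=952050665, p(115)=1064144451, p(116)=1188908248, p(117)=1327710076, p(118)=1482074143, p(119)=1653668665, p(120)=1844349560, p(121)=2056148051, p(122)=2291320912, p(123)=2552338241, p(124)=2841940500, p(125)=3163127352, p(126)=3519222692, p(127)=3913864295, p(128)=4351078600, p(129)=4835271870, p(130)=5371315400, p(131)=5964539504, p(132)=6620830889.
Final step: p(133) = p(132) + p(131) - p(128) - p(126) + p(121) + p(118) - p(111) - p(107) + p(98) + p(93) - p(82) - p(76) + p(63) + p(56) - p(41) - p(33) + p(16) + p(7)
= 6620830889 + 5964539504 - 4351078600 - 3519222692 + 2056148051 + 1482074143 - 679903203 - 431149389 + 150198136 + 82010177 - 20506255 - 9289091 + 1505499 + 526823 - 44583 - 10143 + 231 + 15
= 7346629512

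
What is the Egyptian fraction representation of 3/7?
1/3 + 1/11 + 1/231

Greedy algorithm:
3/7: ceiling(7/3) = 3, use 1/3
2/21: ceiling(21/2) = 11, use 1/11
1/231: ceiling(231/1) = 231, use 1/231
Result: 3/7 = 1/3 + 1/11 + 1/231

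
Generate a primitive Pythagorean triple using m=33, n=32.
(65, 2112, 2113)

Euclid's formula: a = m² - n², b = 2mn, c = m² + n²
m = 33, n = 32
a = 33² - 32² = 1089 - 1024 = 65
b = 2 × 33 × 32 = 2112
c = 33² + 32² = 1089 + 1024 = 2113
Verification: 65² + 2112² = 4225 + 4460544 = 4464769 = 2113² ✓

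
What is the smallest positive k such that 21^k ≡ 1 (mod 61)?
12

61 is prime, so ord(21) divides φ(61) = 60.
Divisors of 60: 1, 2, 3, 4, 5, 6, 10, 12, 15, 20, 30, 60.
Repeated squaring: 21^1 ≡ 21, 21^2 ≡ 14, 21^4 ≡ 13, 21^8 ≡ 47, 21^16 ≡ 13, 21^32 ≡ 47 (mod 61).
Test 21^d mod 61 for each divisor d in increasing order:
21^1 ≡ 21
21^2 ≡ 14
21^3 = 21^2·21^1 ≡ 50
21^4 ≡ 13
21^5 = 21^4·21^1 ≡ 29
21^6 = 21^4·21^2 ≡ 60
21^10 = 21^8·21^2 ≡ 48
21^12 = 21^8·21^4 ≡ 1  ← first divisor giving 1
The order is 12.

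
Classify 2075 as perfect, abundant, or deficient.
deficient

Proper divisors of 2075: sum = 1 + 5 + 25 + 83 + 415 = 529
Since 529 < 2075, 2075 is deficient.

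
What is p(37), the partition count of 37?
21637

p(n) counts ways to write n as a sum of positive integers (order ignored).
Euler's pentagonal recurrence: p(k) = p(k-1) + p(k-2) - p(k-5) - p(k-7) + p(k-12) + p(k-15) - ... (offsets j(3j∓1)/2, signs ++--, p(0)=1, p(<0)=0).
DP table for k = 0..36: p(0)=1, p(1)=1, p(2)=2, p(3)=3, p(4)=5, p(5)=7, p(6)=11, p(7)=15, p(8)=22, p(9)=30, p(10)=42, p(11)=56, p(12)=77, p(13)=101, p(14)=135, p(15)=176, p(16)=231, p(17)=297, p(18)=385, p(19)=490, p(20)=627, p(21)=792, p(22)=1002, p(23)=1255, p(24)=1575, p(25)=1958, p(26)=2436, p(27)=3010, p(28)=3718, p(29)=4565, p(30)=5604, p(31)=6842, p(32)=8349, p(33)=10143, p(34)=12310, p(35)=14883, p(36)=17977.
Final step: p(37) = p(36) + p(35) - p(32) - p(30) + p(25) + p(22) - p(15) - p(11) + p(2)
= 17977 + 14883 - 8349 - 5604 + 1958 + 1002 - 176 - 56 + 2
= 21637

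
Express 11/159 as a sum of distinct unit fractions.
1/15 + 1/398 + 1/316410

Greedy algorithm:
11/159: ceiling(159/11) = 15, use 1/15
2/795: ceiling(795/2) = 398, use 1/398
1/316410: ceiling(316410/1) = 316410, use 1/316410
Result: 11/159 = 1/15 + 1/398 + 1/316410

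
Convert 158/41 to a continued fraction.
[3; 1, 5, 1, 5]

Euclidean algorithm steps:
158 = 3 × 41 + 35
41 = 1 × 35 + 6
35 = 5 × 6 + 5
6 = 1 × 5 + 1
5 = 5 × 1 + 0
Continued fraction: [3; 1, 5, 1, 5]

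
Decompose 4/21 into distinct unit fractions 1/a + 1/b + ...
1/6 + 1/42

Greedy algorithm:
4/21: ceiling(21/4) = 6, use 1/6
1/42: ceiling(42/1) = 42, use 1/42
Result: 4/21 = 1/6 + 1/42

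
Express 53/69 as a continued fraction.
[0; 1, 3, 3, 5]

Euclidean algorithm steps:
53 = 0 × 69 + 53
69 = 1 × 53 + 16
53 = 3 × 16 + 5
16 = 3 × 5 + 1
5 = 5 × 1 + 0
Continued fraction: [0; 1, 3, 3, 5]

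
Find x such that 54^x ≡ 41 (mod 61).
6

Baby-step giant-step with step n = ⌈√61⌉ = 8.
Baby steps 54^j mod 61 (j:value) for j=0..7: 0:1, 1:54, 2:49, 3:23, 4:22, 5:29, 6:41, 7:18.
h = 41 is already in the table at j=6, so x = 6.
Check: 54^6 ≡ 41 (mod 61).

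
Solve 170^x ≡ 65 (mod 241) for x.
95

Baby-step giant-step with step n = ⌈√241⌉ = 16.
Baby steps 170^j mod 241 (j:value) for j=0..15: 0:1, 1:170, 2:221, 3:215, 4:159, 5:38, 6:194, 7:204, 8:217, 9:17, 10:239, 11:142, 12:40, 13:52, 14:164, 15:165.
Giant-step multiplier: 170^(-16) ≡ 170^(240-16) = 170^224 ≡ 100 (mod 241).
Giant steps γ_i = 65·100^i mod 241: γ_0=65, γ_1=234, γ_2=23, γ_3=131, γ_4=86, γ_5=165 (in table at j=15).
x = i·n + j = 5·16 + 15 = 95.
Check: 170^95 ≡ 65 (mod 241).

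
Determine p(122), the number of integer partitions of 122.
2291320912

p(n) counts ways to write n as a sum of positive integers (order ignored).
Euler's pentagonal recurrence: p(k) = p(k-1) + p(k-2) - p(k-5) - p(k-7) + p(k-12) + p(k-15) - ... (offsets j(3j∓1)/2, signs ++--, p(0)=1, p(<0)=0).
DP table for k = 0..121: p(0)=1, p(1)=1, p(2)=2, p(3)=3, p(4)=5, p(5)=7, p(6)=11, p(7)=15, p(8)=22, p(9)=30, p(10)=42, p(11)=56, p(12)=77, p(13)=101, p(14)=135, p(15)=176, p(16)=231, p(17)=297, p(18)=385, p(19)=490, p(20)=627, p(21)=792, p(22)=1002, p(23)=1255, p(24)=1575, p(25)=1958, p(26)=2436, p(27)=3010, p(28)=3718, p(29)=4565, p(30)=5604, p(31)=6842, p(32)=8349, p(33)=10143, p(34)=12310, p(35)=14883, p(36)=17977, p(37)=21637, p(38)=26015, p(39)=31185, p(40)=37338, p(41)=44583, p(42)=53174, p(43)=63261, p(44)=75175, p(45)=89134, p(46)=105558, p(47)=124754, p(48)=147273, p(49)=173525, p(50)=204226, p(51)=239943, p(52)=281589, p(53)=329931, p(54)=386155, p(55)=451276, p(56)=526823, p(57)=614154, p(58)=715220, p(59)=831820, p(60)=966467, p(61)=1121505, p(62)=1300156, p(63)=1505499, p(64)=1741630, p(65)=2012558, p(66)=2323520, p(67)=2679689, p(68)=3087735, p(69)=3554345, p(70)=4087968, p(71)=4697205, p(72)=5392783, p(73)=6185689, p(74)=7089500, p(75)=8118264, p(76)=9289091, p(77)=10619863, p(78)=12132164, p(79)=13848650, p(80)=15796476, p(81)=18004327, p(82)=20506255, p(83)=23338469, p(84)=26543660, p(85)=30167357, p(86)=34262962, p(87)=38887673, p(88)=44108109, p(89)=49995925, p(90)=56634173, p(91)=64112359, p(92)=72533807, p(93)=82010177, p(94)=92669720, p(95)=104651419, p(96)=118114304, p(97)=133230930, p(98)=150198136, p(99)=169229875, p(100)=190569292, p(101)=214481126, p(102)=241265379, p(103)=271248950, p(104)=304801365, p(105)=342325709, p(106)=384276336, p(107)=431149389, p(108)=483502844, p(109)=541946240, p(110)=607163746, p(111)=679903203, p(112)=761002156, p(113)=851376628, p(114)=952050665, p(115)=1064144451, p(116)=1188908248, p(117)=1327710076, p(118)=1482074143, p(119)=1653668665, p(120)=1844349560, p(121)=2056148051.
Final step: p(122) = p(121) + p(120) - p(117) - p(115) + p(110) + p(107) - p(100) - p(96) + p(87) + p(82) - p(71) - p(65) + p(52) + p(45) - p(30) - p(22) + p(5)
= 2056148051 + 1844349560 - 1327710076 - 1064144451 + 607163746 + 431149389 - 190569292 - 118114304 + 38887673 + 20506255 - 4697205 - 2012558 + 281589 + 89134 - 5604 - 1002 + 7
= 2291320912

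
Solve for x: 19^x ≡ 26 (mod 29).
27

Baby-step giant-step with step n = ⌈√29⌉ = 6.
Baby steps 19^j mod 29 (j:value) for j=0..5: 0:1, 1:19, 2:13, 3:15, 4:24, 5:21.
Giant-step multiplier: 19^(-6) ≡ 19^(28-6) = 19^22 ≡ 4 (mod 29).
Giant steps γ_i = 26·4^i mod 29: γ_0=26, γ_1=17, γ_2=10, γ_3=11, γ_4=15 (in table at j=3).
x = i·n + j = 4·6 + 3 = 27.
Check: 19^27 ≡ 26 (mod 29).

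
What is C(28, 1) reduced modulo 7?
0

Using Lucas' theorem:
Write n=28 and k=1 in base 7:
n in base 7: [4, 0]
k in base 7: [0, 1]
C(28,1) mod 7 = ∏ C(n_i, k_i) mod 7
Digit binomials (mod 7): C(4,0) = 1; C(0,1) = 0 (k_i > n_i)
Product: 1 × 0 = 0 ≡ 0 (mod 7)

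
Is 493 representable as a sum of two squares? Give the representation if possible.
3² + 22² (a=3, b=22)

Factorization: 493 = 17 × 29
By Fermat: n is sum of two squares iff every prime p ≡ 3 (mod 4) appears to even power.
All primes ≡ 3 (mod 4) appear to even power.
Search a = 0, 1, 2, … for 493 - a² a perfect square: first hit at a = 3: 493 - 9 = 484 = 22².
493 = 3² + 22² = 9 + 484 ✓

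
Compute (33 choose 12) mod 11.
0

Using Lucas' theorem:
Write n=33 and k=12 in base 11:
n in base 11: [3, 0]
k in base 11: [1, 1]
C(33,12) mod 11 = ∏ C(n_i, k_i) mod 11
Digit binomials (mod 11): C(3,1) = 3; C(0,1) = 0 (k_i > n_i)
Product: 3 × 0 = 0 ≡ 0 (mod 11)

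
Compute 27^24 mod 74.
1

Repeated squaring. Binary of 24 = 11000.
27^1 ≡ 27 (mod 74); 27^2 ≡ 63 (mod 74); 27^4 ≡ 47 (mod 74); 27^8 ≡ 63 (mod 74); 27^16 ≡ 47 (mod 74)
27^24 = 27^8 × 27^16 ≡ 1 (mod 74)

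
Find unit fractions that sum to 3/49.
1/17 + 1/417 + 1/347361

Greedy algorithm:
3/49: ceiling(49/3) = 17, use 1/17
2/833: ceiling(833/2) = 417, use 1/417
1/347361: ceiling(347361/1) = 347361, use 1/347361
Result: 3/49 = 1/17 + 1/417 + 1/347361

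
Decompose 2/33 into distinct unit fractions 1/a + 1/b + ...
1/17 + 1/561

Greedy algorithm:
2/33: ceiling(33/2) = 17, use 1/17
1/561: ceiling(561/1) = 561, use 1/561
Result: 2/33 = 1/17 + 1/561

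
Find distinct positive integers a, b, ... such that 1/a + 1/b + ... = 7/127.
1/19 + 1/403 + 1/194488 + 1/189127716232

Greedy algorithm:
7/127: ceiling(127/7) = 19, use 1/19
6/2413: ceiling(2413/6) = 403, use 1/403
5/972439: ceiling(972439/5) = 194488, use 1/194488
1/189127716232: ceiling(189127716232/1) = 189127716232, use 1/189127716232
Result: 7/127 = 1/19 + 1/403 + 1/194488 + 1/189127716232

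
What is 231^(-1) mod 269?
92

gcd(231, 269) = 1, so the inverse exists.
Extended Euclidean algorithm on (269, 231):
269 = 1 × 231 + 38  ⟹  38 = (1)·269 + (-1)·231
231 = 6 × 38 + 3  ⟹  3 = (-6)·269 + (7)·231
38 = 12 × 3 + 2  ⟹  2 = (73)·269 + (-85)·231
3 = 1 × 2 + 1  ⟹  1 = (-79)·269 + (92)·231
So (92)·231 ≡ 1 (mod 269), i.e. 231^(-1) ≡ 92 (mod 269).
Check: 231 × 92 = 21252 ≡ 1 (mod 269)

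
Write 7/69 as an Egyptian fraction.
1/10 + 1/690

Greedy algorithm:
7/69: ceiling(69/7) = 10, use 1/10
1/690: ceiling(690/1) = 690, use 1/690
Result: 7/69 = 1/10 + 1/690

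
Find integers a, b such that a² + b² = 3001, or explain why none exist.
20² + 51² (a=20, b=51)

Factorization: 3001 = 3001
By Fermat: n is sum of two squares iff every prime p ≡ 3 (mod 4) appears to even power.
All primes ≡ 3 (mod 4) appear to even power.
Search a = 0, 1, 2, … for 3001 - a² a perfect square: first hit at a = 20: 3001 - 400 = 2601 = 51².
3001 = 20² + 51² = 400 + 2601 ✓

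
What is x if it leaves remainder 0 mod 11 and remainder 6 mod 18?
132

Using Chinese Remainder Theorem:
M = 11 × 18 = 198
M1 = 18, M2 = 11
y1 = 18^(-1) mod 11 = 8
y2 = 11^(-1) mod 18 = 5
x = (0×18×8 + 6×11×5) mod 198 = 132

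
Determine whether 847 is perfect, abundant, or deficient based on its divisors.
deficient

Proper divisors of 847: sum = 1 + 7 + 11 + 77 + 121 = 217
Since 217 < 847, 847 is deficient.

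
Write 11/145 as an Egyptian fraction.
1/14 + 1/226 + 1/114695

Greedy algorithm:
11/145: ceiling(145/11) = 14, use 1/14
9/2030: ceiling(2030/9) = 226, use 1/226
1/114695: ceiling(114695/1) = 114695, use 1/114695
Result: 11/145 = 1/14 + 1/226 + 1/114695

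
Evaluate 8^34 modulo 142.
80

Repeated squaring. Binary of 34 = 100010.
8^1 ≡ 8 (mod 142); 8^2 ≡ 64 (mod 142); 8^4 ≡ 120 (mod 142); 8^8 ≡ 58 (mod 142); 8^16 ≡ 98 (mod 142); 8^32 ≡ 90 (mod 142)
8^34 = 8^2 × 8^32 ≡ 80 (mod 142)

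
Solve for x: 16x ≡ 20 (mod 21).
x ≡ 17 (mod 21)

gcd(16, 21) = 1, which divides 20, so solutions exist.
Find 16^(-1) mod 21 by the extended Euclidean algorithm:
21 = 1 × 16 + 5  ⟹  5 = (1)·21 + (-1)·16
16 = 3 × 5 + 1  ⟹  1 = (-3)·21 + (4)·16
So (4)·16 ≡ 1 (mod 21), i.e. 16^(-1) ≡ 4 (mod 21).
x ≡ 4 × 20 = 80 ≡ 17 (mod 21).
Check: 16 × 17 = 272 ≡ 20 (mod 21).
Unique solution: x ≡ 17 (mod 21)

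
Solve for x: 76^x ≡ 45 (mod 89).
72

Baby-step giant-step with step n = ⌈√89⌉ = 10.
Baby steps 76^j mod 89 (j:value) for j=0..9: 0:1, 1:76, 2:80, 3:28, 4:81, 5:15, 6:72, 7:43, 8:64, 9:58.
Giant-step multiplier: 76^(-10) ≡ 76^(88-10) = 76^78 ≡ 36 (mod 89).
Giant steps γ_i = 45·36^i mod 89: γ_0=45, γ_1=18, γ_2=25, γ_3=10, γ_4=4, γ_5=55, γ_6=22, γ_7=80 (in table at j=2).
x = i·n + j = 7·10 + 2 = 72.
Check: 76^72 ≡ 45 (mod 89).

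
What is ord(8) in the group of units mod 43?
14

43 is prime, so ord(8) divides φ(43) = 42.
Divisors of 42: 1, 2, 3, 6, 7, 14, 21, 42.
Repeated squaring: 8^1 ≡ 8, 8^2 ≡ 21, 8^4 ≡ 11, 8^8 ≡ 35, 8^16 ≡ 21, 8^32 ≡ 11 (mod 43).
Test 8^d mod 43 for each divisor d in increasing order:
8^1 ≡ 8
8^2 ≡ 21
8^3 = 8^2·8^1 ≡ 39
8^6 = 8^4·8^2 ≡ 16
8^7 = 8^4·8^2·8^1 ≡ 42
8^14 = 8^8·8^4·8^2 ≡ 1  ← first divisor giving 1
The order is 14.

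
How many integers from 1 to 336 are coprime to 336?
96

336 = 2^4 × 3 × 7
φ(n) = n × ∏(1 - 1/p) for each prime p dividing n
φ(336) = 336 × (1 - 1/2) × (1 - 1/3) × (1 - 1/7) = 96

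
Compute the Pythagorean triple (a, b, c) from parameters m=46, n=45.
(91, 4140, 4141)

Euclid's formula: a = m² - n², b = 2mn, c = m² + n²
m = 46, n = 45
a = 46² - 45² = 2116 - 2025 = 91
b = 2 × 46 × 45 = 4140
c = 46² + 45² = 2116 + 2025 = 4141
Verification: 91² + 4140² = 8281 + 17139600 = 17147881 = 4141² ✓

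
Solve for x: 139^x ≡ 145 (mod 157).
26

Baby-step giant-step with step n = ⌈√157⌉ = 13.
Baby steps 139^j mod 157 (j:value) for j=0..12: 0:1, 1:139, 2:10, 3:134, 4:100, 5:84, 6:58, 7:55, 8:109, 9:79, 10:148, 11:5, 12:67.
Giant-step multiplier: 139^(-13) ≡ 139^(156-13) = 139^143 ≡ 22 (mod 157).
Giant steps γ_i = 145·22^i mod 157: γ_0=145, γ_1=50, γ_2=1 (in table at j=0).
x = i·n + j = 2·13 + 0 = 26.
Check: 139^26 ≡ 145 (mod 157).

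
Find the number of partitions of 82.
20506255

p(n) counts ways to write n as a sum of positive integers (order ignored).
Euler's pentagonal recurrence: p(k) = p(k-1) + p(k-2) - p(k-5) - p(k-7) + p(k-12) + p(k-15) - ... (offsets j(3j∓1)/2, signs ++--, p(0)=1, p(<0)=0).
DP table for k = 0..81: p(0)=1, p(1)=1, p(2)=2, p(3)=3, p(4)=5, p(5)=7, p(6)=11, p(7)=15, p(8)=22, p(9)=30, p(10)=42, p(11)=56, p(12)=77, p(13)=101, p(14)=135, p(15)=176, p(16)=231, p(17)=297, p(18)=385, p(19)=490, p(20)=627, p(21)=792, p(22)=1002, p(23)=1255, p(24)=1575, p(25)=1958, p(26)=2436, p(27)=3010, p(28)=3718, p(29)=4565, p(30)=5604, p(31)=6842, p(32)=8349, p(33)=10143, p(34)=12310, p(35)=14883, p(36)=17977, p(37)=21637, p(38)=26015, p(39)=31185, p(40)=37338, p(41)=44583, p(42)=53174, p(43)=63261, p(44)=75175, p(45)=89134, p(46)=105558, p(47)=124754, p(48)=147273, p(49)=173525, p(50)=204226, p(51)=239943, p(52)=281589, p(53)=329931, p(54)=386155, p(55)=451276, p(56)=526823, p(57)=614154, p(58)=715220, p(59)=831820, p(60)=966467, p(61)=1121505, p(62)=1300156, p(63)=1505499, p(64)=1741630, p(65)=2012558, p(66)=2323520, p(67)=2679689, p(68)=3087735, p(69)=3554345, p(70)=4087968, p(71)=4697205, p(72)=5392783, p(73)=6185689, p(74)=7089500, p(75)=8118264, p(76)=9289091, p(77)=10619863, p(78)=12132164, p(79)=13848650, p(80)=15796476, p(81)=18004327.
Final step: p(82) = p(81) + p(80) - p(77) - p(75) + p(70) + p(67) - p(60) - p(56) + p(47) + p(42) - p(31) - p(25) + p(12) + p(5)
= 18004327 + 15796476 - 10619863 - 8118264 + 4087968 + 2679689 - 966467 - 526823 + 124754 + 53174 - 6842 - 1958 + 77 + 7
= 20506255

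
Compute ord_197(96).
98

197 is prime, so ord(96) divides φ(197) = 196.
Divisors of 196: 1, 2, 4, 7, 14, 28, 49, 98, 196.
Repeated squaring: 96^1 ≡ 96, 96^2 ≡ 154, 96^4 ≡ 76, 96^8 ≡ 63, 96^16 ≡ 29, 96^32 ≡ 53, 96^64 ≡ 51, 96^128 ≡ 40 (mod 197).
Test 96^d mod 197 for each divisor d in increasing order:
96^1 ≡ 96
96^2 ≡ 154
96^4 ≡ 76
96^7 = 96^4·96^2·96^1 ≡ 93
96^14 = 96^8·96^4·96^2 ≡ 178
96^28 = 96^16·96^8·96^4 ≡ 164
96^49 = 96^32·96^16·96^1 ≡ 196
96^98 = 96^64·96^32·96^2 ≡ 1  ← first divisor giving 1
The order is 98.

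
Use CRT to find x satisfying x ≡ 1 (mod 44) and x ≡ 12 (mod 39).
441

Using Chinese Remainder Theorem:
M = 44 × 39 = 1716
M1 = 39, M2 = 44
y1 = 39^(-1) mod 44 = 35
y2 = 44^(-1) mod 39 = 8
x = (1×39×35 + 12×44×8) mod 1716 = 441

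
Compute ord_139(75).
46

139 is prime, so ord(75) divides φ(139) = 138.
Divisors of 138: 1, 2, 3, 6, 23, 46, 69, 138.
Repeated squaring: 75^1 ≡ 75, 75^2 ≡ 65, 75^4 ≡ 55, 75^8 ≡ 106, 75^16 ≡ 116, 75^32 ≡ 112, 75^64 ≡ 34, 75^128 ≡ 44 (mod 139).
Test 75^d mod 139 for each divisor d in increasing order:
75^1 ≡ 75
75^2 ≡ 65
75^3 = 75^2·75^1 ≡ 10
75^6 = 75^4·75^2 ≡ 100
75^23 = 75^16·75^4·75^2·75^1 ≡ 138
75^46 = 75^32·75^8·75^4·75^2 ≡ 1  ← first divisor giving 1
The order is 46.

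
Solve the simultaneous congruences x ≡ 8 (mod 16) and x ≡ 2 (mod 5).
72

Using Chinese Remainder Theorem:
M = 16 × 5 = 80
M1 = 5, M2 = 16
y1 = 5^(-1) mod 16 = 13
y2 = 16^(-1) mod 5 = 1
x = (8×5×13 + 2×16×1) mod 80 = 72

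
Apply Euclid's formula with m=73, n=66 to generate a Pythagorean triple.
(973, 9636, 9685)

Euclid's formula: a = m² - n², b = 2mn, c = m² + n²
m = 73, n = 66
a = 73² - 66² = 5329 - 4356 = 973
b = 2 × 73 × 66 = 9636
c = 73² + 66² = 5329 + 4356 = 9685
Verification: 973² + 9636² = 946729 + 92852496 = 93799225 = 9685² ✓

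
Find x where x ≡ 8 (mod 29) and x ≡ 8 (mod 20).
8

Using Chinese Remainder Theorem:
M = 29 × 20 = 580
M1 = 20, M2 = 29
y1 = 20^(-1) mod 29 = 16
y2 = 29^(-1) mod 20 = 9
x = (8×20×16 + 8×29×9) mod 580 = 8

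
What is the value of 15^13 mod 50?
25

Repeated squaring. Binary of 13 = 1101.
15^1 ≡ 15 (mod 50); 15^2 ≡ 25 (mod 50); 15^4 ≡ 25 (mod 50); 15^8 ≡ 25 (mod 50)
15^13 = 15^1 × 15^4 × 15^8 ≡ 25 (mod 50)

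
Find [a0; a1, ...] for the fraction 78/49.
[1; 1, 1, 2, 4, 2]

Euclidean algorithm steps:
78 = 1 × 49 + 29
49 = 1 × 29 + 20
29 = 1 × 20 + 9
20 = 2 × 9 + 2
9 = 4 × 2 + 1
2 = 2 × 1 + 0
Continued fraction: [1; 1, 1, 2, 4, 2]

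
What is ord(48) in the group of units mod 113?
16

113 is prime, so ord(48) divides φ(113) = 112.
Divisors of 112: 1, 2, 4, 7, 8, 14, 16, 28, 56, 112.
Repeated squaring: 48^1 ≡ 48, 48^2 ≡ 44, 48^4 ≡ 15, 48^8 ≡ 112, 48^16 ≡ 1, 48^32 ≡ 1, 48^64 ≡ 1 (mod 113).
Test 48^d mod 113 for each divisor d in increasing order:
48^1 ≡ 48
48^2 ≡ 44
48^4 ≡ 15
48^7 = 48^4·48^2·48^1 ≡ 40
48^8 ≡ 112
48^14 = 48^8·48^4·48^2 ≡ 18
48^16 ≡ 1  ← first divisor giving 1
The order is 16.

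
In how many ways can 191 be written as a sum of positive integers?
1820701100652

p(n) counts ways to write n as a sum of positive integers (order ignored).
Euler's pentagonal recurrence: p(k) = p(k-1) + p(k-2) - p(k-5) - p(k-7) + p(k-12) + p(k-15) - ... (offsets j(3j∓1)/2, signs ++--, p(0)=1, p(<0)=0).
DP table for k = 0..190: p(0)=1, p(1)=1, p(2)=2, p(3)=3, p(4)=5, p(5)=7, p(6)=11, p(7)=15, p(8)=22, p(9)=30, p(10)=42, p(11)=56, p(12)=77, p(13)=101, p(14)=135, p(15)=176, p(16)=231, p(17)=297, p(18)=385, p(19)=490, p(20)=627, p(21)=792, p(22)=1002, p(23)=1255, p(24)=1575, p(25)=1958, p(26)=2436, p(27)=3010, p(28)=3718, p(29)=4565, p(30)=5604, p(31)=6842, p(32)=8349, p(33)=10143, p(34)=12310, p(35)=14883, p(36)=17977, p(37)=21637, p(38)=26015, p(39)=31185, p(40)=37338, p(41)=44583, p(42)=53174, p(43)=63261, p(44)=75175, p(45)=89134, p(46)=105558, p(47)=124754, p(48)=147273, p(49)=173525, p(50)=204226, p(51)=239943, p(52)=281589, p(53)=329931, p(54)=386155, p(55)=451276, p(56)=526823, p(57)=614154, p(58)=715220, p(59)=831820, p(60)=966467, p(61)=1121505, p(62)=1300156, p(63)=1505499, p(64)=1741630, p(65)=2012558, p(66)=2323520, p(67)=2679689, p(68)=3087735, p(69)=3554345, p(70)=4087968, p(71)=4697205, p(72)=5392783, p(73)=6185689, p(74)=7089500, p(75)=8118264, p(76)=9289091, p(77)=10619863, p(78)=12132164, p(79)=13848650, p(80)=15796476, p(81)=18004327, p(82)=20506255, p(83)=23338469, p(84)=26543660, p(85)=30167357, p(86)=34262962, p(87)=38887673, p(88)=44108109, p(89)=49995925, p(90)=56634173, p(91)=64112359, p(92)=72533807, p(93)=82010177, p(94)=92669720, p(95)=104651419, p(96)=118114304, p(97)=133230930, p(98)=150198136, p(99)=169229875, p(100)=190569292, p(101)=214481126, p(102)=241265379, p(103)=271248950, p(104)=304801365, p(105)=342325709, p(106)=384276336, p(107)=431149389, p(108)=483502844, p(109)=541946240, p(110)=607163746, p(111)=679903203, p(112)=761002156, p(113)=851376628, p(114)=952050665, p(115)=1064144451, p(116)=1188908248, p(117)=1327710076, p(118)=1482074143, p(119)=1653668665, p(120)=1844349560, p(121)=2056148051, p(122)=2291320912, p(123)=2552338241, p(124)=2841940500, p(125)=3163127352, p(126)=3519222692, p(127)=3913864295, p(128)=4351078600, p(129)=4835271870, p(130)=5371315400, p(131)=5964539504, p(132)=6620830889, p(133)=7346629512, p(134)=8149040695, p(135)=9035836076, p(136)=10015581680, p(137)=11097645016, p(138)=12292341831, p(139)=13610949895, p(140)=15065878135, p(141)=16670689208, p(142)=18440293320, p(143)=20390982757, p(144)=22540654445, p(145)=24908858009, p(146)=27517052599, p(147)=30388671978, p(148)=33549419497, p(149)=37027355200, p(150)=40853235313, p(151)=45060624582, p(152)=49686288421, p(153)=54770336324, p(154)=60356673280, p(155)=66493182097, p(156)=73232243759, p(157)=80630964769, p(158)=88751778802, p(159)=97662728555, p(160)=107438159466, p(161)=118159068427, p(162)=129913904637, p(163)=142798995930, p(164)=156919475295, p(165)=172389800255, p(166)=189334822579, p(167)=207890420102, p(168)=228204732751, p(169)=250438925115, p(170)=274768617130, p(171)=301384802048, p(172)=330495499613, p(173)=362326859895, p(174)=397125074750, p(175)=435157697830, p(176)=476715857290, p(177)=522115831195, p(178)=571701605655, p(179)=625846753120, p(180)=684957390936, p(181)=749474411781, p(182)=819876908323, p(183)=896684817527, p(184)=980462880430, p(185)=1071823774337, p(186)=1171432692373, p(187)=1280011042268, p(188)=1398341745571, p(189)=1527273599625, p(190)=1667727404093.
Final step: p(191) = p(190) + p(189) - p(186) - p(184) + p(179) + p(176) - p(169) - p(165) + p(156) + p(151) - p(140) - p(134) + p(121) + p(114) - p(99) - p(91) + p(74) + p(65) - p(46) - p(36) + p(15) + p(4)
= 1667727404093 + 1527273599625 - 1171432692373 - 980462880430 + 625846753120 + 476715857290 - 250438925115 - 172389800255 + 73232243759 + 45060624582 - 15065878135 - 8149040695 + 2056148051 + 952050665 - 169229875 - 64112359 + 7089500 + 2012558 - 105558 - 17977 + 176 + 5
= 1820701100652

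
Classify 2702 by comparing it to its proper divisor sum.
deficient

Proper divisors of 2702: sum = 1 + 2 + 7 + 14 + 193 + 386 + 1351 = 1954
Since 1954 < 2702, 2702 is deficient.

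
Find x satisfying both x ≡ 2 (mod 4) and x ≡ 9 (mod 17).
26

Using Chinese Remainder Theorem:
M = 4 × 17 = 68
M1 = 17, M2 = 4
y1 = 17^(-1) mod 4 = 1
y2 = 4^(-1) mod 17 = 13
x = (2×17×1 + 9×4×13) mod 68 = 26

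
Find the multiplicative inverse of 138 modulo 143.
57

gcd(138, 143) = 1, so the inverse exists.
Extended Euclidean algorithm on (143, 138):
143 = 1 × 138 + 5  ⟹  5 = (1)·143 + (-1)·138
138 = 27 × 5 + 3  ⟹  3 = (-27)·143 + (28)·138
5 = 1 × 3 + 2  ⟹  2 = (28)·143 + (-29)·138
3 = 1 × 2 + 1  ⟹  1 = (-55)·143 + (57)·138
So (57)·138 ≡ 1 (mod 143), i.e. 138^(-1) ≡ 57 (mod 143).
Check: 138 × 57 = 7866 ≡ 1 (mod 143)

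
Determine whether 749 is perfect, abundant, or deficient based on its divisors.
deficient

Proper divisors of 749: sum = 1 + 7 + 107 = 115
Since 115 < 749, 749 is deficient.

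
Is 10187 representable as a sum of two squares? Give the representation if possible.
Not possible

Factorization: 10187 = 61 × 167
By Fermat: n is sum of two squares iff every prime p ≡ 3 (mod 4) appears to even power.
Prime(s) ≡ 3 (mod 4) with odd exponent: [(167, 1)]
Therefore 10187 cannot be expressed as a² + b².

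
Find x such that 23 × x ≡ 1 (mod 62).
27

gcd(23, 62) = 1, so the inverse exists.
Extended Euclidean algorithm on (62, 23):
62 = 2 × 23 + 16  ⟹  16 = (1)·62 + (-2)·23
23 = 1 × 16 + 7  ⟹  7 = (-1)·62 + (3)·23
16 = 2 × 7 + 2  ⟹  2 = (3)·62 + (-8)·23
7 = 3 × 2 + 1  ⟹  1 = (-10)·62 + (27)·23
So (27)·23 ≡ 1 (mod 62), i.e. 23^(-1) ≡ 27 (mod 62).
Check: 23 × 27 = 621 ≡ 1 (mod 62)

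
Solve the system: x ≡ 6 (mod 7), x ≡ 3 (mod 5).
13

Using Chinese Remainder Theorem:
M = 7 × 5 = 35
M1 = 5, M2 = 7
y1 = 5^(-1) mod 7 = 3
y2 = 7^(-1) mod 5 = 3
x = (6×5×3 + 3×7×3) mod 35 = 13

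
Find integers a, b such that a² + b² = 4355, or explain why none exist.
Not possible

Factorization: 4355 = 5 × 13 × 67
By Fermat: n is sum of two squares iff every prime p ≡ 3 (mod 4) appears to even power.
Prime(s) ≡ 3 (mod 4) with odd exponent: [(67, 1)]
Therefore 4355 cannot be expressed as a² + b².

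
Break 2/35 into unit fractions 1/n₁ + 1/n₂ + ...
1/18 + 1/630

Greedy algorithm:
2/35: ceiling(35/2) = 18, use 1/18
1/630: ceiling(630/1) = 630, use 1/630
Result: 2/35 = 1/18 + 1/630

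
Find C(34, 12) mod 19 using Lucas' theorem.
18

Using Lucas' theorem:
Write n=34 and k=12 in base 19:
n in base 19: [1, 15]
k in base 19: [0, 12]
C(34,12) mod 19 = ∏ C(n_i, k_i) mod 19
Digit binomials (mod 19): C(1,0) = 1; C(15,12) = 455 ≡ 18
Product: 1 × 18 = 18 ≡ 18 (mod 19)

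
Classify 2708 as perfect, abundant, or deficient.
deficient

Proper divisors of 2708: sum = 1 + 2 + 4 + 677 + 1354 = 2038
Since 2038 < 2708, 2708 is deficient.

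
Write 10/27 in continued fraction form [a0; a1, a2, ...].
[0; 2, 1, 2, 3]

Euclidean algorithm steps:
10 = 0 × 27 + 10
27 = 2 × 10 + 7
10 = 1 × 7 + 3
7 = 2 × 3 + 1
3 = 3 × 1 + 0
Continued fraction: [0; 2, 1, 2, 3]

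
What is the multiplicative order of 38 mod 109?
9

109 is prime, so ord(38) divides φ(109) = 108.
Divisors of 108: 1, 2, 3, 4, 6, 9, 12, 18, 27, 36, 54, 108.
Repeated squaring: 38^1 ≡ 38, 38^2 ≡ 27, 38^4 ≡ 75, 38^8 ≡ 66, 38^16 ≡ 105, 38^32 ≡ 16, 38^64 ≡ 38 (mod 109).
Test 38^d mod 109 for each divisor d in increasing order:
38^1 ≡ 38
38^2 ≡ 27
38^3 = 38^2·38^1 ≡ 45
38^4 ≡ 75
38^6 = 38^4·38^2 ≡ 63
38^9 = 38^8·38^1 ≡ 1  ← first divisor giving 1
The order is 9.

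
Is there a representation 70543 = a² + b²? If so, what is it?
Not possible

Factorization: 70543 = 11^3 × 53
By Fermat: n is sum of two squares iff every prime p ≡ 3 (mod 4) appears to even power.
Prime(s) ≡ 3 (mod 4) with odd exponent: [(11, 3)]
Therefore 70543 cannot be expressed as a² + b².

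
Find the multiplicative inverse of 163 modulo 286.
93

gcd(163, 286) = 1, so the inverse exists.
Extended Euclidean algorithm on (286, 163):
286 = 1 × 163 + 123  ⟹  123 = (1)·286 + (-1)·163
163 = 1 × 123 + 40  ⟹  40 = (-1)·286 + (2)·163
123 = 3 × 40 + 3  ⟹  3 = (4)·286 + (-7)·163
40 = 13 × 3 + 1  ⟹  1 = (-53)·286 + (93)·163
So (93)·163 ≡ 1 (mod 286), i.e. 163^(-1) ≡ 93 (mod 286).
Check: 163 × 93 = 15159 ≡ 1 (mod 286)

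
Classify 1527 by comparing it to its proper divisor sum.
deficient

Proper divisors of 1527: sum = 1 + 3 + 509 = 513
Since 513 < 1527, 1527 is deficient.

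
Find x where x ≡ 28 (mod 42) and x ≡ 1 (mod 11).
364

Using Chinese Remainder Theorem:
M = 42 × 11 = 462
M1 = 11, M2 = 42
y1 = 11^(-1) mod 42 = 23
y2 = 42^(-1) mod 11 = 5
x = (28×11×23 + 1×42×5) mod 462 = 364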